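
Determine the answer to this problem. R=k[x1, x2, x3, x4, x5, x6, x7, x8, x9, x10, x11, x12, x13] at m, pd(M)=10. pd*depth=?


pd+depth=13
depth=13-10=3
pd*depth=10*3=30


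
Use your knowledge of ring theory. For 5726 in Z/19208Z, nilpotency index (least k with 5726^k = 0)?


5726^k mod 19208:
k=1: 5726
k=2: 18228
k=3: 16464
k=4: 0
First zero at k = 4


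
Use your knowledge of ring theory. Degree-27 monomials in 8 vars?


C(d+n-1,n-1)=C(34,7)=5379616


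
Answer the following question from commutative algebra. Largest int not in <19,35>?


gcd(19,35)=1 => F=ab-a-b=19*35-19-35=665-54=611


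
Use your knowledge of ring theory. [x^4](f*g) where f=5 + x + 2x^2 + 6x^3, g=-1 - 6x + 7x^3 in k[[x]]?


[x^4] = sum a_i*b_j, i+j=4
  1*7=7
  6*-6=-36
Sum=-29


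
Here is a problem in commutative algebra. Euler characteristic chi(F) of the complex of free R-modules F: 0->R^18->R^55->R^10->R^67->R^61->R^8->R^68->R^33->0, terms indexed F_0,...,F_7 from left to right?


chi = sum (-1)^i * rank:
(-1)^0*18=18
(-1)^1*55=-55
(-1)^2*10=10
(-1)^3*67=-67
(-1)^4*61=61
(-1)^5*8=-8
(-1)^6*68=68
(-1)^7*33=-33
chi=-6


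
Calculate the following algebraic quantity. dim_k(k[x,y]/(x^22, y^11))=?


Basis: x^i*y^j, i<22, j<11
22*11=242


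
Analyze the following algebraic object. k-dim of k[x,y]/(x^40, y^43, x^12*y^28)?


k[x,y]/I, I = (x^40, y^43, x^12*y^28)
Rect: 40x43=1720. Corner: (40-12)x(43-28)=420.
dim = 1720-420 = 1300


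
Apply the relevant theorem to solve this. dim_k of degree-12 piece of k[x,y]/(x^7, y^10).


k[x,y], I = (x^7, y^10), d = 12
Need i < 7 and d-i < 10.
Range: 3 <= i <= 6.
H(12) = 4


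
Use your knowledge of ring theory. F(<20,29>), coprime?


gcd(20,29)=1 => F=ab-a-b=20*29-20-29=580-49=531


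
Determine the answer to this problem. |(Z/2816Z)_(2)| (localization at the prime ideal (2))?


2-primary part: 2816=2^8*11
Size=2^8=256


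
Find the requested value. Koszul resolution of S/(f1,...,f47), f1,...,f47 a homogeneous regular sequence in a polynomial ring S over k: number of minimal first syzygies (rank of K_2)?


Regular sequence => Koszul complex is the minimal free resolution.
Syz_1 minimally generated by Koszul relations f_i*e_j - f_j*e_i (i<j): mu(Syz_1) = beta_2 = C(m,2) = m(m-1)/2
m=47
47*46/2 = 1081


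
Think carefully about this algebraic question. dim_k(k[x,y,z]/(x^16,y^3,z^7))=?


Basis: x^iy^jz^k, i<16,j<3,k<7
16*3*7=336


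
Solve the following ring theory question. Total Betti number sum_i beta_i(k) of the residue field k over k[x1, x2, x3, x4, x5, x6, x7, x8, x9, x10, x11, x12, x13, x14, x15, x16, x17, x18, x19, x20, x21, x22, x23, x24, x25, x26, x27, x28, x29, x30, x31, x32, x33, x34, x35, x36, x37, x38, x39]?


Koszul resolution: beta_i(k)=C(n,i), n=39
sum_i C(39,i) = 2^39 = 549755813888


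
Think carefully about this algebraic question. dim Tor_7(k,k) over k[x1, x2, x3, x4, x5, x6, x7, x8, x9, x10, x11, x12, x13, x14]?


Koszul: C(n,i)=C(14,7)=3432


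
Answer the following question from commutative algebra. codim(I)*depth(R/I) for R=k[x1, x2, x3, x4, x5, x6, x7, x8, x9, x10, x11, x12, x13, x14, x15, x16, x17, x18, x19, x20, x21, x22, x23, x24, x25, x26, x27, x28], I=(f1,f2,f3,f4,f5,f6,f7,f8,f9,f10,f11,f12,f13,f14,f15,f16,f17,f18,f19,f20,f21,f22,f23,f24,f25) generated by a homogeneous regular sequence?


codim=25, depth=dim(R/I)=28-25=3
Product=25*3=75


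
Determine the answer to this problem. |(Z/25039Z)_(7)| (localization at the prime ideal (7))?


7-primary part: 25039=7^3*73
Size=7^3=343


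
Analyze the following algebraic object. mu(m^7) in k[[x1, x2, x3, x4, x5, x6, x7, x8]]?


C(n+d-1,d)=C(14,7)=3432


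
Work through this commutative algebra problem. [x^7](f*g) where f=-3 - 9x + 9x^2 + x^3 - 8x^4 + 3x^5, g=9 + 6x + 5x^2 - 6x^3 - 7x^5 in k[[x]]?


[x^7] = sum a_i*b_j, i+j=7
  9*-7=-63
  -8*-6=48
  3*5=15
Sum=0


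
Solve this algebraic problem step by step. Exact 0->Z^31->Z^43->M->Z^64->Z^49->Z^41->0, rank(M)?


Alt sum=0:
(-1)^0*31 + (-1)^1*43 + (-1)^2*? + (-1)^3*64 + (-1)^4*49 + (-1)^5*41=0
rank(M)=68


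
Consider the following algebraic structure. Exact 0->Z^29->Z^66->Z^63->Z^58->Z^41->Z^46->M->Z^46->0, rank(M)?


Alt sum=0:
(-1)^0*29 + (-1)^1*66 + (-1)^2*63 + (-1)^3*58 + (-1)^4*41 + (-1)^5*46 + (-1)^6*? + (-1)^7*46=0
rank(M)=83


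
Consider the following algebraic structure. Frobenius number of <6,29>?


gcd(6,29)=1 => F=ab-a-b=6*29-6-29=174-35=139


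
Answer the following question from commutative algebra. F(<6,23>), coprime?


gcd(6,23)=1 => F=ab-a-b=6*23-6-23=138-29=109


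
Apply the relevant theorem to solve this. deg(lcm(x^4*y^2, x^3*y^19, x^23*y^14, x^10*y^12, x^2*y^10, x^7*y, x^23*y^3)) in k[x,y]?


lcm = componentwise max:
x: max(4,3,23,10,2,7,23)=23
y: max(2,19,14,12,10,1,3)=19
Total=23+19=42


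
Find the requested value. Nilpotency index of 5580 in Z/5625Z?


5580^k mod 5625:
k=1: 5580
k=2: 2025
k=3: 4500
k=4: 0
First zero at k = 4


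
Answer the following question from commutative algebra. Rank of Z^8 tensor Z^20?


rank(M(x)N) = rank(M)*rank(N)
8*20 = 160


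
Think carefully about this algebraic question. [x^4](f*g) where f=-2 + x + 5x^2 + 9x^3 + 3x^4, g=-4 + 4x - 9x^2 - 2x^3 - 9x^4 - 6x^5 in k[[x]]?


[x^4] = sum a_i*b_j, i+j=4
  -2*-9=18
  1*-2=-2
  5*-9=-45
  9*4=36
  3*-4=-12
Sum=-5


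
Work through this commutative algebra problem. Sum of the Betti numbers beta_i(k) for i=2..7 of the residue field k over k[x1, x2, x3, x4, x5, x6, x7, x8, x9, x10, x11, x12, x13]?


Koszul resolution: beta_i(k)=C(n,i), n=13
C(13,2)=78, C(13,3)=286, C(13,4)=715, C(13,5)=1287, C(13,6)=1716, C(13,7)=1716
Sum=5798


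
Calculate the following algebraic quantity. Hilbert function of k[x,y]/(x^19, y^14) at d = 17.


k[x,y], I = (x^19, y^14), d = 17
Need i < 19 and d-i < 14.
Range: 4 <= i <= 17.
H(17) = 14


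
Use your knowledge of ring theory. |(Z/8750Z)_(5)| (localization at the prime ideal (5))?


5-primary part: 8750=5^4*14
Size=5^4=625


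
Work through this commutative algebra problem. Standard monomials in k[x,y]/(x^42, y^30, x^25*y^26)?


k[x,y]/I, I = (x^42, y^30, x^25*y^26)
Rect: 42x30=1260. Corner: (42-25)x(30-26)=68.
dim = 1260-68 = 1192


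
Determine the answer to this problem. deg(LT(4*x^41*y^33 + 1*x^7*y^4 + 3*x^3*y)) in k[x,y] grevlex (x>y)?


LT: 4*x^41*y^33
deg_x=41, deg_y=33
Total=41+33=74


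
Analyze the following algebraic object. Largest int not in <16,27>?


gcd(16,27)=1 => F=ab-a-b=16*27-16-27=432-43=389


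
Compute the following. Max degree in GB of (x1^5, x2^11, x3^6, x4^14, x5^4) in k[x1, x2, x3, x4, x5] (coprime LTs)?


Pure powers, coprime LTs => already GB.
Degrees: 5, 11, 6, 14, 4
Max=14


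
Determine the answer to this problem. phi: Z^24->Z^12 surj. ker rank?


rank(ker) = 24-12 = 12


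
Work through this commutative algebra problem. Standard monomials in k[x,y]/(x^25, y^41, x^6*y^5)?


k[x,y]/I, I = (x^25, y^41, x^6*y^5)
Rect: 25x41=1025. Corner: (25-6)x(41-5)=684.
dim = 1025-684 = 341


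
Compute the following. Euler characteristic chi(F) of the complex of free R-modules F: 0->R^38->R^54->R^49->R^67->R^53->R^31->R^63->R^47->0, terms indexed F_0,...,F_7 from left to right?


chi = sum (-1)^i * rank:
(-1)^0*38=38
(-1)^1*54=-54
(-1)^2*49=49
(-1)^3*67=-67
(-1)^4*53=53
(-1)^5*31=-31
(-1)^6*63=63
(-1)^7*47=-47
chi=4


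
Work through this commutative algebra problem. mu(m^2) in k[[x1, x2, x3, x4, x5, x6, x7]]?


C(n+d-1,d)=C(8,2)=28


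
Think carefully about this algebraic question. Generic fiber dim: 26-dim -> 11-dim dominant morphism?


dim(fiber)=dim(X)-dim(Y)=26-11=15


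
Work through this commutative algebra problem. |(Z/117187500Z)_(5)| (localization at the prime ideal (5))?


5-primary part: 117187500=5^10*12
Size=5^10=9765625


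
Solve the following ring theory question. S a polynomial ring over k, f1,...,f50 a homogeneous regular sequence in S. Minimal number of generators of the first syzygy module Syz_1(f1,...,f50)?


Regular sequence => Koszul complex is the minimal free resolution.
Syz_1 minimally generated by Koszul relations f_i*e_j - f_j*e_i (i<j): mu(Syz_1) = beta_2 = C(m,2) = m(m-1)/2
m=50
50*49/2 = 1225


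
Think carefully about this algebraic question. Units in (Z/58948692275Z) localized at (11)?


Local ring = Z/2357947691Z.
phi(2357947691) = 11^8*(11-1) = 2143588810


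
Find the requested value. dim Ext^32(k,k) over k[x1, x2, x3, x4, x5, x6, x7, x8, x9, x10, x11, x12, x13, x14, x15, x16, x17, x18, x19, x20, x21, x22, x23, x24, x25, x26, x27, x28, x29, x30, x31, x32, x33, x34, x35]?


C(n,i)=C(35,32)=6545


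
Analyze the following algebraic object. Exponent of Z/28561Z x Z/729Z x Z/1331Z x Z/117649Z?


Exponent = lcm of the cyclic orders; pairwise coprime => product.
13^4*3^6*11^3*7^6=28561*729*1331*117649=3260372588083611


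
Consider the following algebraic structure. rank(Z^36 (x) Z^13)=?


rank(M(x)N) = rank(M)*rank(N)
36*13 = 468


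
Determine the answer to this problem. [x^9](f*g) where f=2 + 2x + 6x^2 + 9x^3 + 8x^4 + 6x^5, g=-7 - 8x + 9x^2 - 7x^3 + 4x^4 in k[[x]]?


[x^9] = sum a_i*b_j, i+j=9
  6*4=24
Sum=24


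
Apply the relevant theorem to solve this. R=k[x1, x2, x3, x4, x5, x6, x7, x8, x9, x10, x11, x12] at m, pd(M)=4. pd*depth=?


pd+depth=12
depth=12-4=8
pd*depth=4*8=32


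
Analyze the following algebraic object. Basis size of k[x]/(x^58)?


Basis: 1,x,...,x^57
dim=58


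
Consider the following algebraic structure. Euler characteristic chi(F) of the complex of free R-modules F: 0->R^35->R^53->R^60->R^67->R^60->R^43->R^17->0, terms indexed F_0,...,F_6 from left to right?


chi = sum (-1)^i * rank:
(-1)^0*35=35
(-1)^1*53=-53
(-1)^2*60=60
(-1)^3*67=-67
(-1)^4*60=60
(-1)^5*43=-43
(-1)^6*17=17
chi=9


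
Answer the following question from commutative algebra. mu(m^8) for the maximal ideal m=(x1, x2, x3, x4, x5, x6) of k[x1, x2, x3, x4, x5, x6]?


Graded Nakayama: mu(m^d) = dim_k (m^d/m^(d+1)) = #degree-8 monomials in 6 vars
C(n+d-1,d)=C(13,8)=1287


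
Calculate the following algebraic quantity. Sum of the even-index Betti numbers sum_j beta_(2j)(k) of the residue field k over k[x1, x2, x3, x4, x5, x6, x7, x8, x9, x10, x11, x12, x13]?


Koszul resolution: beta_i(k)=C(n,i), n=13
sum_even C(13,i) = 2^(n-1) = 2^12 = 4096


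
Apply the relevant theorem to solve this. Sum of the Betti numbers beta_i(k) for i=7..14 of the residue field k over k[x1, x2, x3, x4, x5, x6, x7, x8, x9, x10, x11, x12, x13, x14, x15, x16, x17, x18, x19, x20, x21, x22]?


Koszul resolution: beta_i(k)=C(n,i), n=22
C(22,7)=170544, C(22,8)=319770, C(22,9)=497420, C(22,10)=646646, C(22,11)=705432, C(22,12)=646646, C(22,13)=497420, C(22,14)=319770
Sum=3803648


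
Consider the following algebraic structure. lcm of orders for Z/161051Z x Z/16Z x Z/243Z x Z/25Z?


Exponent = lcm of the cyclic orders; pairwise coprime => product.
11^5*2^4*3^5*5^2=161051*16*243*25=15654157200


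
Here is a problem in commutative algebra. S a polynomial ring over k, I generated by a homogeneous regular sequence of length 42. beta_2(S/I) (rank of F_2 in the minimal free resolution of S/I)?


Regular sequence => Koszul complex is the minimal free resolution.
Syz_1 minimally generated by Koszul relations f_i*e_j - f_j*e_i (i<j): mu(Syz_1) = beta_2 = C(m,2) = m(m-1)/2
m=42
42*41/2 = 861


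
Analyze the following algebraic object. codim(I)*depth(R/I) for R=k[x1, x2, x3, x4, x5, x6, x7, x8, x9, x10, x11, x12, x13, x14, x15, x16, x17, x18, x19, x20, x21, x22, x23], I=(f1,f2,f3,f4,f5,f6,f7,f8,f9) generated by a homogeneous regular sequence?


codim=9, depth=dim(R/I)=23-9=14
Product=9*14=126


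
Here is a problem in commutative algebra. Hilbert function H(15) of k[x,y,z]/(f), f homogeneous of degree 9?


C(17,2)-C(8,2)=136-28=108


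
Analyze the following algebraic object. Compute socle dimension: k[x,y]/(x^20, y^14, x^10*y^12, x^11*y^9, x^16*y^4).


Socle = ann(m) = span of standard monomials u with x*u, y*u in I (staircase corners).
Minimal generators: x^20, x^16*y^4, x^11*y^9, x^10*y^12, y^14
Corners: x^9y^13, x^10y^11, x^15y^8, x^19y^3
Socle dim=4


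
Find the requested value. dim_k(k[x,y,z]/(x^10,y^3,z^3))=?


Basis: x^iy^jz^k, i<10,j<3,k<3
10*3*3=90


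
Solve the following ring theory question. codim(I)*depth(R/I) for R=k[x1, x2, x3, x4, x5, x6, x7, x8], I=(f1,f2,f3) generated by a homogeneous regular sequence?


codim=3, depth=dim(R/I)=8-3=5
Product=3*5=15


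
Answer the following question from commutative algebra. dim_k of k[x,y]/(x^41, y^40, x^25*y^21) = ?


k[x,y]/I, I = (x^41, y^40, x^25*y^21)
Rect: 41x40=1640. Corner: (41-25)x(40-21)=304.
dim = 1640-304 = 1336


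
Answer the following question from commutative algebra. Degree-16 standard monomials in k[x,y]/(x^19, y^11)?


k[x,y], I = (x^19, y^11), d = 16
Need i < 19 and d-i < 11.
Range: 6 <= i <= 16.
H(16) = 11


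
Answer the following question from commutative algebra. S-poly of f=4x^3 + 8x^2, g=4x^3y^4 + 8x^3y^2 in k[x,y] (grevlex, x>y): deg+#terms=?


LT(f)=4x^3, LT(g)=4x^3y^4
lcm(LM)=x^3y^4
S(f,g) (scaled by 16 to clear denominators) = 4y^4*f - 4*g = 32x^2y^4 - 32x^3y^2
2 terms, deg 6.
6+2=8


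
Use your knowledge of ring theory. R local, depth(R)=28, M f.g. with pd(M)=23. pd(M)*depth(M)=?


pd+depth=28
depth=28-23=5
pd*depth=23*5=115


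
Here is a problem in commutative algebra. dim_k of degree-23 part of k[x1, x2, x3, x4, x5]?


C(d+n-1,n-1)=C(27,4)=17550


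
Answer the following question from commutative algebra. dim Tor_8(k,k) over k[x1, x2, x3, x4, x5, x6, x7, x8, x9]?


Koszul: C(n,i)=C(9,8)=9


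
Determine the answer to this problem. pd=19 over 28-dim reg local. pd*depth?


pd+depth=28
depth=28-19=9
pd*depth=19*9=171


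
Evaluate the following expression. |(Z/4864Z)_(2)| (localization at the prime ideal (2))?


2-primary part: 4864=2^8*19
Size=2^8=256


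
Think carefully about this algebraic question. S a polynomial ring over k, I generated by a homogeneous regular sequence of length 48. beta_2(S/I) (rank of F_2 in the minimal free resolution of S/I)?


Regular sequence => Koszul complex is the minimal free resolution.
Syz_1 minimally generated by Koszul relations f_i*e_j - f_j*e_i (i<j): mu(Syz_1) = beta_2 = C(m,2) = m(m-1)/2
m=48
48*47/2 = 1128


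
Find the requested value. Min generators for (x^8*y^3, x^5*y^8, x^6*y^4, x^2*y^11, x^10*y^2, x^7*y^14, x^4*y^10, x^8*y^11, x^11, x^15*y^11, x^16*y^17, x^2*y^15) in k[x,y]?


Remove redundant (divisible by others).
x^8*y^11 redundant.
x^16*y^17 redundant.
x^2*y^15 redundant.
x^15*y^11 redundant.
x^7*y^14 redundant.
Min: x^11, x^10*y^2, x^8*y^3, x^6*y^4, x^5*y^8, x^4*y^10, x^2*y^11
Count=7


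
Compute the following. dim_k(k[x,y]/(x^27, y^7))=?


Basis: x^i*y^j, i<27, j<7
27*7=189


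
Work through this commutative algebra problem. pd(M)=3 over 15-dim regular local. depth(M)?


pd+depth=depth(R)=15
depth=15-3=12


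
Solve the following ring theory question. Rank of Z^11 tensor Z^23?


rank(M(x)N) = rank(M)*rank(N)
11*23 = 253


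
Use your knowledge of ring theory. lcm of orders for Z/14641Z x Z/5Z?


Exponent = lcm of the cyclic orders; pairwise coprime => product.
11^4*5^1=14641*5=73205


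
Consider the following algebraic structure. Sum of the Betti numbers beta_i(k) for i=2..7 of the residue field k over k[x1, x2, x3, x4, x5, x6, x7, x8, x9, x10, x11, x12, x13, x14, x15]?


Koszul resolution: beta_i(k)=C(n,i), n=15
C(15,2)=105, C(15,3)=455, C(15,4)=1365, C(15,5)=3003, C(15,6)=5005, C(15,7)=6435
Sum=16368


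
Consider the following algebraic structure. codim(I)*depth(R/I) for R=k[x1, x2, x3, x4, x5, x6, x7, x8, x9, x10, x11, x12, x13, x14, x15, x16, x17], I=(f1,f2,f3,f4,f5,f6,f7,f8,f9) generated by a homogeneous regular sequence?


codim=9, depth=dim(R/I)=17-9=8
Product=9*8=72


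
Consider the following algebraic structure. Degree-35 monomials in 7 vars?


C(d+n-1,n-1)=C(41,6)=4496388


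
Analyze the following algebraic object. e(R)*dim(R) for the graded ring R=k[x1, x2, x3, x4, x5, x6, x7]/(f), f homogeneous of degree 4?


e(R)=deg(f)=4, dim(R)=7-1=6
e*dim=4*6=24


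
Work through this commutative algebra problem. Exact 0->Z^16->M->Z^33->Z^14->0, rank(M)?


Alt sum=0:
(-1)^0*16 + (-1)^1*? + (-1)^2*33 + (-1)^3*14=0
rank(M)=35


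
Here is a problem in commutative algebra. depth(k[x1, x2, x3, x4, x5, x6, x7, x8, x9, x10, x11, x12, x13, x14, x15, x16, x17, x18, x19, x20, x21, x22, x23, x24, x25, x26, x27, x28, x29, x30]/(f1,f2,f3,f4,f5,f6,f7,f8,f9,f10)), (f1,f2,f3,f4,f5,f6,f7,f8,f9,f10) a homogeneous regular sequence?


depth(R)=30
depth(R/I)=30-10=20


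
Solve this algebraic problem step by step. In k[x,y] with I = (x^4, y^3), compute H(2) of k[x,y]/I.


k[x,y], I = (x^4, y^3), d = 2
Need i < 4 and d-i < 3.
Range: 0 <= i <= 2.
H(2) = 3


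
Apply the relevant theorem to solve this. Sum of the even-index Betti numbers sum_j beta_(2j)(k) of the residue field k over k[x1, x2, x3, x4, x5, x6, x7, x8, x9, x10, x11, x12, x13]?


Koszul resolution: beta_i(k)=C(n,i), n=13
sum_even C(13,i) = 2^(n-1) = 2^12 = 4096


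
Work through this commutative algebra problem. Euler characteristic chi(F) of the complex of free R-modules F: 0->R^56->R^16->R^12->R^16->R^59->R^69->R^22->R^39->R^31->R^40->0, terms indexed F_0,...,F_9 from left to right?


chi = sum (-1)^i * rank:
(-1)^0*56=56
(-1)^1*16=-16
(-1)^2*12=12
(-1)^3*16=-16
(-1)^4*59=59
(-1)^5*69=-69
(-1)^6*22=22
(-1)^7*39=-39
(-1)^8*31=31
(-1)^9*40=-40
chi=0


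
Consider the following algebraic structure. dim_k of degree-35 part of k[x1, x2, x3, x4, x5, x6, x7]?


C(d+n-1,n-1)=C(41,6)=4496388


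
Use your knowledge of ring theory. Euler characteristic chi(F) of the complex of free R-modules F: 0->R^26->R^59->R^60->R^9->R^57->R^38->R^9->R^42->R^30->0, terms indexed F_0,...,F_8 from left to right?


chi = sum (-1)^i * rank:
(-1)^0*26=26
(-1)^1*59=-59
(-1)^2*60=60
(-1)^3*9=-9
(-1)^4*57=57
(-1)^5*38=-38
(-1)^6*9=9
(-1)^7*42=-42
(-1)^8*30=30
chi=34


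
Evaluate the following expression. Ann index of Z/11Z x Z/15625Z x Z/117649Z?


Exponent = lcm of the cyclic orders; pairwise coprime => product.
11^1*5^6*7^6=11*15625*117649=20220921875


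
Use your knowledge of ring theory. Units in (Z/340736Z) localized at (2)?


Local ring = Z/256Z.
phi(256) = 2^7*(2-1) = 128


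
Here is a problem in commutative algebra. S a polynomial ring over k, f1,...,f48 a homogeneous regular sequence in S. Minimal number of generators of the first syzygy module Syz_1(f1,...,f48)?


Regular sequence => Koszul complex is the minimal free resolution.
Syz_1 minimally generated by Koszul relations f_i*e_j - f_j*e_i (i<j): mu(Syz_1) = beta_2 = C(m,2) = m(m-1)/2
m=48
48*47/2 = 1128


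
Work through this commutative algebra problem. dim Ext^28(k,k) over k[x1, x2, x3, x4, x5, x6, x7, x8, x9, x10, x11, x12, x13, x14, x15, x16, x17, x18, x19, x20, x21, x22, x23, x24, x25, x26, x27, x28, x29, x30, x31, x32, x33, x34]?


C(n,i)=C(34,28)=1344904


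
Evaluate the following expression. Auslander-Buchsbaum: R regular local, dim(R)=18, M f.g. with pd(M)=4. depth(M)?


pd+depth=depth(R)=18
depth=18-4=14


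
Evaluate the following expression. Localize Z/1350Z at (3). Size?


3-primary part: 1350=3^3*50
Size=3^3=27


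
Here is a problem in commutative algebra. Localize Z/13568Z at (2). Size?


2-primary part: 13568=2^8*53
Size=2^8=256


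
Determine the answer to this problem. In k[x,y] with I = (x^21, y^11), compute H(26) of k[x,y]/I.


k[x,y], I = (x^21, y^11), d = 26
Need i < 21 and d-i < 11.
Range: 16 <= i <= 20.
H(26) = 5


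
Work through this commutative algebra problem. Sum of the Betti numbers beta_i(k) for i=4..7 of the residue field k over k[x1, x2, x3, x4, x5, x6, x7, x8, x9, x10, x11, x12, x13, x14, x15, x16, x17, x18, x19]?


Koszul resolution: beta_i(k)=C(n,i), n=19
C(19,4)=3876, C(19,5)=11628, C(19,6)=27132, C(19,7)=50388
Sum=93024


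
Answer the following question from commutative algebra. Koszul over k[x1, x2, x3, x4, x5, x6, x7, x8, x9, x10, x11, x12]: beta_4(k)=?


C(n,i)=C(12,4)=495


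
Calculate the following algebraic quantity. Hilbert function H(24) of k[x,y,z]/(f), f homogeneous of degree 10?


C(26,2)-C(16,2)=325-120=205


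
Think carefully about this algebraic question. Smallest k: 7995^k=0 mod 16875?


7995^k mod 16875:
k=1: 7995
k=2: 14400
k=3: 6750
k=4: 0
First zero at k = 4


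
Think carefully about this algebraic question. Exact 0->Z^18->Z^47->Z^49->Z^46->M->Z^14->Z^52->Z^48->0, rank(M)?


Alt sum=0:
(-1)^0*18 + (-1)^1*47 + (-1)^2*49 + (-1)^3*46 + (-1)^4*? + (-1)^5*14 + (-1)^6*52 + (-1)^7*48=0
rank(M)=36


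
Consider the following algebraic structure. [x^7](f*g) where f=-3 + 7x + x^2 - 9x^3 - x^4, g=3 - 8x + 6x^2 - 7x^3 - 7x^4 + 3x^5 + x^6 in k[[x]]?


[x^7] = sum a_i*b_j, i+j=7
  7*1=7
  1*3=3
  -9*-7=63
  -1*-7=7
Sum=80


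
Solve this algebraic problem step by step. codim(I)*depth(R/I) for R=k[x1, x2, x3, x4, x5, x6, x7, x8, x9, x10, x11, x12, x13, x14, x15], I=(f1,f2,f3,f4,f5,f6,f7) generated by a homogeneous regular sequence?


codim=7, depth=dim(R/I)=15-7=8
Product=7*8=56


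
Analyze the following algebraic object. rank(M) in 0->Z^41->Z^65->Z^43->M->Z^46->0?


Alt sum=0:
(-1)^0*41 + (-1)^1*65 + (-1)^2*43 + (-1)^3*? + (-1)^4*46=0
rank(M)=65


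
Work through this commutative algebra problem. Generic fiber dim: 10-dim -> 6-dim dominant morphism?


dim(fiber)=dim(X)-dim(Y)=10-6=4


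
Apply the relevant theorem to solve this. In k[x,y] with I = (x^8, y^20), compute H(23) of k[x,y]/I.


k[x,y], I = (x^8, y^20), d = 23
Need i < 8 and d-i < 20.
Range: 4 <= i <= 7.
H(23) = 4


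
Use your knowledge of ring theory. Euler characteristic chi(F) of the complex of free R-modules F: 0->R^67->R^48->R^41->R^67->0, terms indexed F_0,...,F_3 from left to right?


chi = sum (-1)^i * rank:
(-1)^0*67=67
(-1)^1*48=-48
(-1)^2*41=41
(-1)^3*67=-67
chi=-7


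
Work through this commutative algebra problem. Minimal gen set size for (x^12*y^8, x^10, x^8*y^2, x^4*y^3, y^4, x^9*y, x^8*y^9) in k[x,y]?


Remove redundant (divisible by others).
x^12*y^8 redundant.
x^8*y^9 redundant.
Min: x^10, x^9*y, x^8*y^2, x^4*y^3, y^4
Count=5


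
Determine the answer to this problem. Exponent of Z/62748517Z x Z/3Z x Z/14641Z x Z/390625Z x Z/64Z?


Exponent = lcm of the cyclic orders; pairwise coprime => product.
13^7*3^1*11^4*5^8*2^6=62748517*3*14641*390625*64=68902577804775000000


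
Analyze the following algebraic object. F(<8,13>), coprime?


gcd(8,13)=1 => F=ab-a-b=8*13-8-13=104-21=83


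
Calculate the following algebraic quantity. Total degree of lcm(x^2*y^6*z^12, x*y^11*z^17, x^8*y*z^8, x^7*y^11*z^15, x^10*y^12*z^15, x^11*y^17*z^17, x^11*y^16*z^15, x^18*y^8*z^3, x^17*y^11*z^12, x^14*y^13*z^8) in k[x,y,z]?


lcm = componentwise max:
x: max(2,1,8,7,10,11,11,18,17,14)=18
y: max(6,11,1,11,12,17,16,8,11,13)=17
z: max(12,17,8,15,15,17,15,3,12,8)=17
Total=18+17+17=52


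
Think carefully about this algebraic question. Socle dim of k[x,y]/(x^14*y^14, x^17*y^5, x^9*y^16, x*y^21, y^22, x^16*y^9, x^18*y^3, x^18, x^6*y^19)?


Socle = ann(m) = span of standard monomials u with x*u, y*u in I (staircase corners).
Redundant generators: x^18*y^3
Minimal generators: x^18, x^17*y^5, x^16*y^9, x^14*y^14, x^9*y^16, x^6*y^19, x*y^21, y^22
Corners: y^21, x^5y^20, x^8y^18, x^13y^15, x^15y^13, x^16y^8, x^17y^4
Socle dim=7


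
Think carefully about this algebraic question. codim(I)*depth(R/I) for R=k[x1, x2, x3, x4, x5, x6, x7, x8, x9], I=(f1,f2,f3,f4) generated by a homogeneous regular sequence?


codim=4, depth=dim(R/I)=9-4=5
Product=4*5=20


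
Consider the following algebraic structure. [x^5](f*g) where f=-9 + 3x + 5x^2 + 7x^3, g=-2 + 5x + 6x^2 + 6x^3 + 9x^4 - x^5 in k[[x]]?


[x^5] = sum a_i*b_j, i+j=5
  -9*-1=9
  3*9=27
  5*6=30
  7*6=42
Sum=108


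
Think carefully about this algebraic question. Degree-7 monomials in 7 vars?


C(d+n-1,n-1)=C(13,6)=1716


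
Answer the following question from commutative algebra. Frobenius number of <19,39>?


gcd(19,39)=1 => F=ab-a-b=19*39-19-39=741-58=683


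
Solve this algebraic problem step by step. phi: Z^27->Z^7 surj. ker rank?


rank(ker) = 27-7 = 20


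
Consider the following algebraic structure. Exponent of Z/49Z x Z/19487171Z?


Exponent = lcm of the cyclic orders; pairwise coprime => product.
7^2*11^7=49*19487171=954871379


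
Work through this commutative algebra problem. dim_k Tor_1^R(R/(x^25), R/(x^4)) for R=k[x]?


Tor_1(R/I,R/J)=(I cap J)/IJ=(x^25)/(x^29)
dim=29-25=min(25,4)=4


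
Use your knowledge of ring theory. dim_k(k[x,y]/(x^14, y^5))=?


Basis: x^i*y^j, i<14, j<5
14*5=70


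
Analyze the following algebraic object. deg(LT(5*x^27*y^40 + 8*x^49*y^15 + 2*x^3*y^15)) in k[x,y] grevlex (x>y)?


LT: 5*x^27*y^40
deg_x=27, deg_y=40
Total=27+40=67


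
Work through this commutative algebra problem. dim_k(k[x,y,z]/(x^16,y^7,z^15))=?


Basis: x^iy^jz^k, i<16,j<7,k<15
16*7*15=1680


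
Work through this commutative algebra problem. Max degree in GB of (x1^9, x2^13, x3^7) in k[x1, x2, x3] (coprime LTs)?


Pure powers, coprime LTs => already GB.
Degrees: 9, 13, 7
Max=13


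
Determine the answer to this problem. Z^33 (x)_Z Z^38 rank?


rank(M(x)N) = rank(M)*rank(N)
33*38 = 1254


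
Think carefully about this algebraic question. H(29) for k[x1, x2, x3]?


C(d+n-1,n-1)=C(31,2)=465


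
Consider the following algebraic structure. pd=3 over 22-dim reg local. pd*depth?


pd+depth=22
depth=22-3=19
pd*depth=3*19=57


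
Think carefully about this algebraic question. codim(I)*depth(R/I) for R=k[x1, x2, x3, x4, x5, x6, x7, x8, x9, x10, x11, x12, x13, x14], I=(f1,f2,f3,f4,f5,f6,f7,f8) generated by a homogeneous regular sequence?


codim=8, depth=dim(R/I)=14-8=6
Product=8*6=48


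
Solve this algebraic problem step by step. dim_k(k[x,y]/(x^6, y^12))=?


Basis: x^i*y^j, i<6, j<12
6*12=72


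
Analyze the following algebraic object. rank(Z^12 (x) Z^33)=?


rank(M(x)N) = rank(M)*rank(N)
12*33 = 396


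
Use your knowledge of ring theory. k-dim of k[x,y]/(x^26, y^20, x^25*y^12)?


k[x,y]/I, I = (x^26, y^20, x^25*y^12)
Rect: 26x20=520. Corner: (26-25)x(20-12)=8.
dim = 520-8 = 512


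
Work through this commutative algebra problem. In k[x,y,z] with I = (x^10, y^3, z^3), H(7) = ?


Need i<10, j<3, k<3 with i+j+k=7.
For each i, j ranges over max(0,7-i-2)..min(2,7-i):
  i=0: j in [5,2] -> 0
  i=1: j in [4,2] -> 0
  i=2: j in [3,2] -> 0
  i=3: j in [2,2] -> 1
  i=4: j in [1,2] -> 2
  i=5: j in [0,2] -> 3
  i=6: j in [0,1] -> 2
  i=7: j in [0,0] -> 1
H(7) = 0+0+0+1+2+3+2+1 = 9


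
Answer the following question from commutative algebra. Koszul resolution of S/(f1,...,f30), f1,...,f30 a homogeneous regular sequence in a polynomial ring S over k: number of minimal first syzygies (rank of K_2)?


Regular sequence => Koszul complex is the minimal free resolution.
Syz_1 minimally generated by Koszul relations f_i*e_j - f_j*e_i (i<j): mu(Syz_1) = beta_2 = C(m,2) = m(m-1)/2
m=30
30*29/2 = 435


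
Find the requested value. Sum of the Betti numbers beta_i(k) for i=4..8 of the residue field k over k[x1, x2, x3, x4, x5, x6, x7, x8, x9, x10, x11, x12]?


Koszul resolution: beta_i(k)=C(n,i), n=12
C(12,4)=495, C(12,5)=792, C(12,6)=924, C(12,7)=792, C(12,8)=495
Sum=3498


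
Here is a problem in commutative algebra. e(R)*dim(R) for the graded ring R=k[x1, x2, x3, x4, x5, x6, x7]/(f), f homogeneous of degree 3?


e(R)=deg(f)=3, dim(R)=7-1=6
e*dim=3*6=18


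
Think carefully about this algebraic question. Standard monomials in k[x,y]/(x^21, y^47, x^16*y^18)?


k[x,y]/I, I = (x^21, y^47, x^16*y^18)
Rect: 21x47=987. Corner: (21-16)x(47-18)=145.
dim = 987-145 = 842


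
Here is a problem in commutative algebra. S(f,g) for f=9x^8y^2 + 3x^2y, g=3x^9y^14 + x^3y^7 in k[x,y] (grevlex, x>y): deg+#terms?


LT(f)=9x^8y^2, LT(g)=3x^9y^14
lcm(LM)=x^9y^14
S(f,g) (scaled by 27 to clear denominators) = 3xy^12*f - 9*g = 9x^3y^13 - 9x^3y^7
2 terms, deg 16.
16+2=18


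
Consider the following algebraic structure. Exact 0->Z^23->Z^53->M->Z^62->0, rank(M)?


Alt sum=0:
(-1)^0*23 + (-1)^1*53 + (-1)^2*? + (-1)^3*62=0
rank(M)=92


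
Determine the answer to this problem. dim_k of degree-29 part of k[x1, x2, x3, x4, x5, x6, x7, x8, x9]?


C(d+n-1,n-1)=C(37,8)=38608020


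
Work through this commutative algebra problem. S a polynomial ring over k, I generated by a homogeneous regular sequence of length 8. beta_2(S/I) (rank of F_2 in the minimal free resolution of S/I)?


Regular sequence => Koszul complex is the minimal free resolution.
Syz_1 minimally generated by Koszul relations f_i*e_j - f_j*e_i (i<j): mu(Syz_1) = beta_2 = C(m,2) = m(m-1)/2
m=8
8*7/2 = 28


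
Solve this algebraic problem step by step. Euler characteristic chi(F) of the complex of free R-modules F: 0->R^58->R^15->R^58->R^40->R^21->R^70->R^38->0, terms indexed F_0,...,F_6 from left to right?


chi = sum (-1)^i * rank:
(-1)^0*58=58
(-1)^1*15=-15
(-1)^2*58=58
(-1)^3*40=-40
(-1)^4*21=21
(-1)^5*70=-70
(-1)^6*38=38
chi=50


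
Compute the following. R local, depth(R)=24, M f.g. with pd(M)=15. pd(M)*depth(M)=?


pd+depth=24
depth=24-15=9
pd*depth=15*9=135


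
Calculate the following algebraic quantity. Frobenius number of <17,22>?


gcd(17,22)=1 => F=ab-a-b=17*22-17-22=374-39=335


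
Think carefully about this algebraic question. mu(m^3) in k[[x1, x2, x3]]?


C(n+d-1,d)=C(5,3)=10


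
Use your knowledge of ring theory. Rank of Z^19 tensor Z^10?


rank(M(x)N) = rank(M)*rank(N)
19*10 = 190


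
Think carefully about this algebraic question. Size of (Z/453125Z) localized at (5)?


5-primary part: 453125=5^6*29
Size=5^6=15625


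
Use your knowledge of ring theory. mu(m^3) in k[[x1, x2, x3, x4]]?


C(n+d-1,d)=C(6,3)=20


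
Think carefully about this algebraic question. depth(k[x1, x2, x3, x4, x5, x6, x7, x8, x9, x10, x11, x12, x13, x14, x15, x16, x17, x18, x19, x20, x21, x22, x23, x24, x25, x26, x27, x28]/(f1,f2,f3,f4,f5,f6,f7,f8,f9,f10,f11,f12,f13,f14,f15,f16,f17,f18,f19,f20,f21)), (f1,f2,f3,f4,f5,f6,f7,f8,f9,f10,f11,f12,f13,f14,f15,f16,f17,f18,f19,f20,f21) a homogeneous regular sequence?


depth(R)=28
depth(R/I)=28-21=7


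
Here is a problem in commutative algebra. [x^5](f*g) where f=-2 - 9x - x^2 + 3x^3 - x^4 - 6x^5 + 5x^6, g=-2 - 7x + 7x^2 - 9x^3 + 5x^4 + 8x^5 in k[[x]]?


[x^5] = sum a_i*b_j, i+j=5
  -2*8=-16
  -9*5=-45
  -1*-9=9
  3*7=21
  -1*-7=7
  -6*-2=12
Sum=-12


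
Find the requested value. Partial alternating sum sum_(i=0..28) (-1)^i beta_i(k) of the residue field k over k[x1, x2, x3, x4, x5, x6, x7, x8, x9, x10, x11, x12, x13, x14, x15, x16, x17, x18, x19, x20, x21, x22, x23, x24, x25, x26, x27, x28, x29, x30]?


Koszul resolution: beta_i(k)=C(n,i), n=30
sum_(i=0..p) (-1)^i C(n,i) = (-1)^p C(n-1,p)
(-1)^28*C(29,28) = (-1)^28*29 = 29


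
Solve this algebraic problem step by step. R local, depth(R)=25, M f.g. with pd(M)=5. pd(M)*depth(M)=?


pd+depth=25
depth=25-5=20
pd*depth=5*20=100


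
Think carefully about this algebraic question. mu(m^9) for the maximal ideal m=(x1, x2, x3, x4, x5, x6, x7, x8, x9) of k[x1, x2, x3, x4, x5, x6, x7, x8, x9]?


Graded Nakayama: mu(m^d) = dim_k (m^d/m^(d+1)) = #degree-9 monomials in 9 vars
C(n+d-1,d)=C(17,9)=24310


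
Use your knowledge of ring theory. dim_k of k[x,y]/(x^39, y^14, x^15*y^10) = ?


k[x,y]/I, I = (x^39, y^14, x^15*y^10)
Rect: 39x14=546. Corner: (39-15)x(14-10)=96.
dim = 546-96 = 450


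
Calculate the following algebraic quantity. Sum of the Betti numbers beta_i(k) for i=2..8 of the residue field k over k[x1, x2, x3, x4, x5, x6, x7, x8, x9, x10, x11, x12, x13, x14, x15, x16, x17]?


Koszul resolution: beta_i(k)=C(n,i), n=17
C(17,2)=136, C(17,3)=680, C(17,4)=2380, C(17,5)=6188, C(17,6)=12376, C(17,7)=19448, C(17,8)=24310
Sum=65518


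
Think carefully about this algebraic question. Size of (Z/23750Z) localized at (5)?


5-primary part: 23750=5^4*38
Size=5^4=625


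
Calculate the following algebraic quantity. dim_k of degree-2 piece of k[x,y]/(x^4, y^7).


k[x,y], I = (x^4, y^7), d = 2
Need i < 4 and d-i < 7.
Range: 0 <= i <= 2.
H(2) = 3


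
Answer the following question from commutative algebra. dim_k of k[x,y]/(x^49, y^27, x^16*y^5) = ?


k[x,y]/I, I = (x^49, y^27, x^16*y^5)
Rect: 49x27=1323. Corner: (49-16)x(27-5)=726.
dim = 1323-726 = 597


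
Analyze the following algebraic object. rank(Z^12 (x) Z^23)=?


rank(M(x)N) = rank(M)*rank(N)
12*23 = 276


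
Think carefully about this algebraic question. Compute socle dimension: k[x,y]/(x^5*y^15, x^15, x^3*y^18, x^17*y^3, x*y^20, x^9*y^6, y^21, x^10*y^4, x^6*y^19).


Socle = ann(m) = span of standard monomials u with x*u, y*u in I (staircase corners).
Redundant generators: x^6*y^19, x^17*y^3
Minimal generators: x^15, x^10*y^4, x^9*y^6, x^5*y^15, x^3*y^18, x*y^20, y^21
Corners: y^20, x^2y^19, x^4y^17, x^8y^14, x^9y^5, x^14y^3
Socle dim=6


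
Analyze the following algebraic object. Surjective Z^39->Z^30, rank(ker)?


rank(ker) = 39-30 = 9


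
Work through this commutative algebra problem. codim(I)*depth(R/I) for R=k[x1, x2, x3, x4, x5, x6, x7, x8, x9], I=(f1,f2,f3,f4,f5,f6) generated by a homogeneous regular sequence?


codim=6, depth=dim(R/I)=9-6=3
Product=6*3=18


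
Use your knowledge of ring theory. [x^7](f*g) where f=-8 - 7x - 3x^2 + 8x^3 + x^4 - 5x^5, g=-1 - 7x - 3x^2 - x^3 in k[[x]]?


[x^7] = sum a_i*b_j, i+j=7
  1*-1=-1
  -5*-3=15
Sum=14


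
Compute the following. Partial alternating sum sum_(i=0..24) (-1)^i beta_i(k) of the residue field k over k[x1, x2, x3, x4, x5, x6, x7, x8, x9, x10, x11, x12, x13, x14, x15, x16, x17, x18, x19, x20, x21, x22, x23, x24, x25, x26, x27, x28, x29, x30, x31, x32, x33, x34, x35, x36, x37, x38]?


Koszul resolution: beta_i(k)=C(n,i), n=38
sum_(i=0..p) (-1)^i C(n,i) = (-1)^p C(n-1,p)
(-1)^24*C(37,24) = (-1)^24*3562467300 = 3562467300


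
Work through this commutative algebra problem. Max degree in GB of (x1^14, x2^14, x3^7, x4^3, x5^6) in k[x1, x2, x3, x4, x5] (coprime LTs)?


Pure powers, coprime LTs => already GB.
Degrees: 14, 14, 7, 3, 6
Max=14


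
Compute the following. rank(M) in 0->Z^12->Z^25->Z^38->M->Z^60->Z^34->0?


Alt sum=0:
(-1)^0*12 + (-1)^1*25 + (-1)^2*38 + (-1)^3*? + (-1)^4*60 + (-1)^5*34=0
rank(M)=51


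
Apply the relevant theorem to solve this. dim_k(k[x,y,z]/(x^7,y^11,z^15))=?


Basis: x^iy^jz^k, i<7,j<11,k<15
7*11*15=1155


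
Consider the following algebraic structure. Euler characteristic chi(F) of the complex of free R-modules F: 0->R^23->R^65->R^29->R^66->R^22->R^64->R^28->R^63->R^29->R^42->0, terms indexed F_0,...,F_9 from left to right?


chi = sum (-1)^i * rank:
(-1)^0*23=23
(-1)^1*65=-65
(-1)^2*29=29
(-1)^3*66=-66
(-1)^4*22=22
(-1)^5*64=-64
(-1)^6*28=28
(-1)^7*63=-63
(-1)^8*29=29
(-1)^9*42=-42
chi=-169


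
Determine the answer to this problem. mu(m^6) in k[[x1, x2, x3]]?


C(n+d-1,d)=C(8,6)=28


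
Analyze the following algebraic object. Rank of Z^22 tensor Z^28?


rank(M(x)N) = rank(M)*rank(N)
22*28 = 616


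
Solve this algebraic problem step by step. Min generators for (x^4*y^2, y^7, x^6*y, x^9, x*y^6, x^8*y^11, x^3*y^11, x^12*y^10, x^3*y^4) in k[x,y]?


Remove redundant (divisible by others).
x^3*y^11 redundant.
x^12*y^10 redundant.
x^8*y^11 redundant.
Min: x^9, x^6*y, x^4*y^2, x^3*y^4, x*y^6, y^7
Count=6


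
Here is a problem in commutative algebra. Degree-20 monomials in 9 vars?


C(d+n-1,n-1)=C(28,8)=3108105


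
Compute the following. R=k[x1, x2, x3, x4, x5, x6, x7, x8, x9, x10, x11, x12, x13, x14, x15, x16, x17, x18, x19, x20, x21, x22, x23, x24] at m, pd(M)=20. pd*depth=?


pd+depth=24
depth=24-20=4
pd*depth=20*4=80


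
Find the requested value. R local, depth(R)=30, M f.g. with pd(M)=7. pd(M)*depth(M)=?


pd+depth=30
depth=30-7=23
pd*depth=7*23=161


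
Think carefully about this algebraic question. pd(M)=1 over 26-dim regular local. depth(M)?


pd+depth=depth(R)=26
depth=26-1=25


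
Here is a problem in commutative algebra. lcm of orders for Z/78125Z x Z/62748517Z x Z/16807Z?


Exponent = lcm of the cyclic orders; pairwise coprime => product.
5^7*13^7*7^5=78125*62748517*16807=82391744157734375


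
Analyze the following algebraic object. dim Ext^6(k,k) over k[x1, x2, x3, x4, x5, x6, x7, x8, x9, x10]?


C(n,i)=C(10,6)=210


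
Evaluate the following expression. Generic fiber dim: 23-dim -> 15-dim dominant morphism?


dim(fiber)=dim(X)-dim(Y)=23-15=8


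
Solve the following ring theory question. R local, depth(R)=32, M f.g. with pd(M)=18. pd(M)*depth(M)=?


pd+depth=32
depth=32-18=14
pd*depth=18*14=252


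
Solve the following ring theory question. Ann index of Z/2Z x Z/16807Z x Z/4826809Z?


Exponent = lcm of the cyclic orders; pairwise coprime => product.
2^1*7^5*13^6=2*16807*4826809=162248357726


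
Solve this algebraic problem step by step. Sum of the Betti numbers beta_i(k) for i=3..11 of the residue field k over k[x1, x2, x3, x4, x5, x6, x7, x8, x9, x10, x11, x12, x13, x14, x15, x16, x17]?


Koszul resolution: beta_i(k)=C(n,i), n=17
C(17,3)=680, C(17,4)=2380, C(17,5)=6188, C(17,6)=12376, C(17,7)=19448, C(17,8)=24310, C(17,9)=24310, C(17,10)=19448, C(17,11)=12376
Sum=121516


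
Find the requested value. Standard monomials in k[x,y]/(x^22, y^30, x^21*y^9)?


k[x,y]/I, I = (x^22, y^30, x^21*y^9)
Rect: 22x30=660. Corner: (22-21)x(30-9)=21.
dim = 660-21 = 639


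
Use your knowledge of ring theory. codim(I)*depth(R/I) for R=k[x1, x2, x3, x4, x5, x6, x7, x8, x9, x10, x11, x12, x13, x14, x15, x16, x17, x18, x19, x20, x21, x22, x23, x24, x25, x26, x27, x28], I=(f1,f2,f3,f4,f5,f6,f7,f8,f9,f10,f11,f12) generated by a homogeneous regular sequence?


codim=12, depth=dim(R/I)=28-12=16
Product=12*16=192


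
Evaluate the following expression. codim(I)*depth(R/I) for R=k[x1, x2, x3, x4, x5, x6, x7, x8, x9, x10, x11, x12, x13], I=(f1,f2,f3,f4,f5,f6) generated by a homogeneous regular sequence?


codim=6, depth=dim(R/I)=13-6=7
Product=6*7=42


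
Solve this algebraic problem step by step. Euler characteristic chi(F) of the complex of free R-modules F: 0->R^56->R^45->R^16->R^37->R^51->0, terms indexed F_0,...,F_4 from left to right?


chi = sum (-1)^i * rank:
(-1)^0*56=56
(-1)^1*45=-45
(-1)^2*16=16
(-1)^3*37=-37
(-1)^4*51=51
chi=41


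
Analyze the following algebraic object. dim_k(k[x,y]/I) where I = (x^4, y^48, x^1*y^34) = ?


k[x,y]/I, I = (x^4, y^48, x^1*y^34)
Rect: 4x48=192. Corner: (4-1)x(48-34)=42.
dim = 192-42 = 150


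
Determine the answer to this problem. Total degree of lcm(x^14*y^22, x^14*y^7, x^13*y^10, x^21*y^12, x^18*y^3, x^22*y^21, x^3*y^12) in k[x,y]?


lcm = componentwise max:
x: max(14,14,13,21,18,22,3)=22
y: max(22,7,10,12,3,21,12)=22
Total=22+22=44


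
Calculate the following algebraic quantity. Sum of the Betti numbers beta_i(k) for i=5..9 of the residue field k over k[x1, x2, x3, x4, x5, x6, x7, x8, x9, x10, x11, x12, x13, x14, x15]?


Koszul resolution: beta_i(k)=C(n,i), n=15
C(15,5)=3003, C(15,6)=5005, C(15,7)=6435, C(15,8)=6435, C(15,9)=5005
Sum=25883


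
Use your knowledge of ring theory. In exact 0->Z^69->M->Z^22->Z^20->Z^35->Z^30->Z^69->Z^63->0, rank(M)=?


Alt sum=0:
(-1)^0*69 + (-1)^1*? + (-1)^2*22 + (-1)^3*20 + (-1)^4*35 + (-1)^5*30 + (-1)^6*69 + (-1)^7*63=0
rank(M)=82
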